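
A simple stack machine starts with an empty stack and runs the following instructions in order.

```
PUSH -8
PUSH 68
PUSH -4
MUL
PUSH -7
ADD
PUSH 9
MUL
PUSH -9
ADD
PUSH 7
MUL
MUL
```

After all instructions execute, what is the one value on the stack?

141120

PUSH -8 → -8
PUSH 68 → -8 68
PUSH -4 → -8 68 -4
MUL     → -8 -272
PUSH -7 → -8 -272 -7
ADD     → -8 -279
PUSH 9  → -8 -279 9
MUL     → -8 -2511
PUSH -9 → -8 -2511 -9
ADD     → -8 -2520
PUSH 7  → -8 -2520 7
MUL     → -8 -17640
MUL     → 141120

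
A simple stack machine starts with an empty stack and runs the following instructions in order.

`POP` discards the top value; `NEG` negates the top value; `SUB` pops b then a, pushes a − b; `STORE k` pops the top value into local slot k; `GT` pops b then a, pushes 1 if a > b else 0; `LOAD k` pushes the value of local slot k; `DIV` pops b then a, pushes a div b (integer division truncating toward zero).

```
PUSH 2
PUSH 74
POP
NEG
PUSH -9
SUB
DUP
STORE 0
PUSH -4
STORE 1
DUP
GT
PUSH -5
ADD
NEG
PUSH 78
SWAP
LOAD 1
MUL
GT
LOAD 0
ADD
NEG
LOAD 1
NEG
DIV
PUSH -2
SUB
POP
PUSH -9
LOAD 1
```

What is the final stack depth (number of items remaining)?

PUSH 2  : 2
PUSH 74 : 2 74
POP     : 2
NEG     : -2
PUSH -9 : -2 -9
SUB     : 7
DUP     : 7 7
STORE 0 : 7
PUSH -4 : 7 -4
STORE 1 : 7
DUP     : 7 7
GT      : 0
PUSH -5 : 0 -5
ADD     : -5
NEG     : 5
PUSH 78 : 5 78
SWAP    : 78 5
LOAD 1  : 78 5 -4
MUL     : 78 -20
GT      : 1
LOAD 0  : 1 7
ADD     : 8
NEG     : -8
LOAD 1  : -8 -4
NEG     : -8 4
DIV     : -2
PUSH -2 : -2 -2
SUB     : 0
POP     : (empty)
PUSH -9 : -9
LOAD 1  : -9 -4

2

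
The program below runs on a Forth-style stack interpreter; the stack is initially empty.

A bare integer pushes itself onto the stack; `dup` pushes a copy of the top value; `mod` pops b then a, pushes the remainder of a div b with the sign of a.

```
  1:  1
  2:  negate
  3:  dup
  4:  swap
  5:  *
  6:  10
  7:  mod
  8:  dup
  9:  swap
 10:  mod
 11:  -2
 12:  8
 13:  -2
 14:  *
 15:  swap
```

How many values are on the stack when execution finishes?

1      -> 1
negate -> -1
dup    -> -1 -1
swap   -> -1 -1
*      -> 1
10     -> 1 10
mod    -> 1
dup    -> 1 1
swap   -> 1 1
mod    -> 0
-2     -> 0 -2
8      -> 0 -2 8
-2     -> 0 -2 8 -2
*      -> 0 -2 -16
swap   -> 0 -16 -2

3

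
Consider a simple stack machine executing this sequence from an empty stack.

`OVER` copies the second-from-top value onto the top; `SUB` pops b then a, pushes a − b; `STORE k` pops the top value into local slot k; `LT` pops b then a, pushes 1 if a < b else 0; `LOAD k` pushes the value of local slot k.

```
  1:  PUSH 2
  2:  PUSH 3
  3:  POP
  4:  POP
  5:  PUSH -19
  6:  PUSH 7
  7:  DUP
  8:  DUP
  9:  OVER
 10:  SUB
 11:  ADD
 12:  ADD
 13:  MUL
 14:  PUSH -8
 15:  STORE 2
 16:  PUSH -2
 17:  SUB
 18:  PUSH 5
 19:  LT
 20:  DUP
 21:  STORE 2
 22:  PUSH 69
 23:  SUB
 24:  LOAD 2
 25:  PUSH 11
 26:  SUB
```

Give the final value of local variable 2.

1

PUSH 2   : [2]
PUSH 3   : [2, 3]
POP      : [2]
POP      : []
PUSH -19 : [-19]
PUSH 7   : [-19, 7]
DUP      : [-19, 7, 7]
DUP      : [-19, 7, 7, 7]
OVER     : [-19, 7, 7, 7, 7]
SUB      : [-19, 7, 7, 0]
ADD      : [-19, 7, 7]
ADD      : [-19, 14]
MUL      : [-266]
PUSH -8  : [-266, -8]
STORE 2  : [-266]
PUSH -2  : [-266, -2]
SUB      : [-264]
PUSH 5   : [-264, 5]
LT       : [1]
DUP      : [1, 1]
STORE 2  : [1]
PUSH 69  : [1, 69]
SUB      : [-68]
LOAD 2   : [-68, 1]
PUSH 11  : [-68, 1, 11]
SUB      : [-68, -10]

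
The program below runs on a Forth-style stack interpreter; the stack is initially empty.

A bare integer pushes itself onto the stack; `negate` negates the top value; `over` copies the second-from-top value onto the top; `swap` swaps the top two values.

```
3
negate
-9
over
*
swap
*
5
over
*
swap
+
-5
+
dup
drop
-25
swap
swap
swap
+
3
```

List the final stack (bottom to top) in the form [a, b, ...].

[-516, 3]

3      → 3
negate → -3
-9     → -3 -9
over   → -3 -9 -3
*      → -3 27
swap   → 27 -3
*      → -81
5      → -81 5
over   → -81 5 -81
*      → -81 -405
swap   → -405 -81
+      → -486
-5     → -486 -5
+      → -491
dup    → -491 -491
drop   → -491
-25    → -491 -25
swap   → -25 -491
swap   → -491 -25
swap   → -25 -491
+      → -516
3      → -516 3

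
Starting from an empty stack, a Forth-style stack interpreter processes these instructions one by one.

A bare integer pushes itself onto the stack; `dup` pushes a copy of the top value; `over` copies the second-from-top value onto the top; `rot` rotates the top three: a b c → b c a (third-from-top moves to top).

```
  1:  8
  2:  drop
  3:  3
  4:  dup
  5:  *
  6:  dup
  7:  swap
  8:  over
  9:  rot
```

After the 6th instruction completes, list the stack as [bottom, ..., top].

8    → 8
drop → (empty)
3    → 3
dup  → 3 3
*    → 9
dup  → 9 9

[9, 9]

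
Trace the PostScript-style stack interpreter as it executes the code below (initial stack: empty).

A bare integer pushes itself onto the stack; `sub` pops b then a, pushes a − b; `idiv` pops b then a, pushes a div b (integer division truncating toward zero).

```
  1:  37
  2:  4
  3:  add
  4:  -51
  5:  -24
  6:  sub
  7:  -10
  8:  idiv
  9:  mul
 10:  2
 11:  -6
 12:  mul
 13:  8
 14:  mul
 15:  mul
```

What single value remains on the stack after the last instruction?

-7872

37   → 37
4    → 37 4
add  → 41
-51  → 41 -51
-24  → 41 -51 -24
sub  → 41 -27
-10  → 41 -27 -10
idiv → 41 2
mul  → 82
2    → 82 2
-6   → 82 2 -6
mul  → 82 -12
8    → 82 -12 8
mul  → 82 -96
mul  → -7872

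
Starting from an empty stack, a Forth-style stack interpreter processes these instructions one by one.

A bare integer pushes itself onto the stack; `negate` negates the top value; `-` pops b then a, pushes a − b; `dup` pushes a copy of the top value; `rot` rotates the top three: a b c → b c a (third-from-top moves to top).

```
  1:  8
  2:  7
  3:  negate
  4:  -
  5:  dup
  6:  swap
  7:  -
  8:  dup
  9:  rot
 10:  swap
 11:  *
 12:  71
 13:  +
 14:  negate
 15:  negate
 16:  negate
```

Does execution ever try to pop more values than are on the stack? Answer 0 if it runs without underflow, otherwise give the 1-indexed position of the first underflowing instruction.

9

8      : [8]
7      : [8, 7]
negate : [8, -7]
-      : [15]
dup    : [15, 15]
swap   : [15, 15]
-      : [0]
dup    : [0, 0]
rot  — needs 3 operands, stack has 2 → underflow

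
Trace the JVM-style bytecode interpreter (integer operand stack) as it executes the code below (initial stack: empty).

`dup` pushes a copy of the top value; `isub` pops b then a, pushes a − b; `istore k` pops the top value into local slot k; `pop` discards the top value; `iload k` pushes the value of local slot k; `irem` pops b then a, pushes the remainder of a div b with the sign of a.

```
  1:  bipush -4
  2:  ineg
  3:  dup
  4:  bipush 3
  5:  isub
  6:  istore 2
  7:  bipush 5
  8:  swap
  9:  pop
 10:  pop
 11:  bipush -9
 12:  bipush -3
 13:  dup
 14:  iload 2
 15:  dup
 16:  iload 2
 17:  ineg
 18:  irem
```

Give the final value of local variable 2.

bipush -4 -> -4
ineg      -> 4
dup       -> 4 4
bipush 3  -> 4 4 3
isub      -> 4 1
istore 2  -> 4
bipush 5  -> 4 5
swap      -> 5 4
pop       -> 5
pop       -> (empty)
bipush -9 -> -9
bipush -3 -> -9 -3
dup       -> -9 -3 -3
iload 2   -> -9 -3 -3 1
dup       -> -9 -3 -3 1 1
iload 2   -> -9 -3 -3 1 1 1
ineg      -> -9 -3 -3 1 1 -1
irem      -> -9 -3 -3 1 0

1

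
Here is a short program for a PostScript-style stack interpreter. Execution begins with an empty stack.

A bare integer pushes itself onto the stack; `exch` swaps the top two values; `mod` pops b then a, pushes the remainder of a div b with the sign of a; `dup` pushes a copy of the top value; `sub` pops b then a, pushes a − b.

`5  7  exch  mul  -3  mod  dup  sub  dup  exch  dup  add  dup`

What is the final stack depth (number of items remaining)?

5    -> 5
7    -> 5 7
exch -> 7 5
mul  -> 35
-3   -> 35 -3
mod  -> 2
dup  -> 2 2
sub  -> 0
dup  -> 0 0
exch -> 0 0
dup  -> 0 0 0
add  -> 0 0
dup  -> 0 0 0

3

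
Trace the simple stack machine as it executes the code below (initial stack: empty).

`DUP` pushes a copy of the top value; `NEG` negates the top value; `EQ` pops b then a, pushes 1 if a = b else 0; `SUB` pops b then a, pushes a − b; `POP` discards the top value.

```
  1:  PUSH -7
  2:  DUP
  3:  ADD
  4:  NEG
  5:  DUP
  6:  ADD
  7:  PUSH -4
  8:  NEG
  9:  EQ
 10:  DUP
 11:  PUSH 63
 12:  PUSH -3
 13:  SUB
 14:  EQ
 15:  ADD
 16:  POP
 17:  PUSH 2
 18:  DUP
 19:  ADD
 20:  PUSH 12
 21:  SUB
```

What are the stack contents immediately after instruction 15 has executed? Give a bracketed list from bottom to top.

PUSH -7  [-7]
DUP      [-7, -7]
ADD      [-14]
NEG      [14]
DUP      [14, 14]
ADD      [28]
PUSH -4  [28, -4]
NEG      [28, 4]
EQ       [0]
DUP      [0, 0]
PUSH 63  [0, 0, 63]
PUSH -3  [0, 0, 63, -3]
SUB      [0, 0, 66]
EQ       [0, 0]
ADD      [0]

[0]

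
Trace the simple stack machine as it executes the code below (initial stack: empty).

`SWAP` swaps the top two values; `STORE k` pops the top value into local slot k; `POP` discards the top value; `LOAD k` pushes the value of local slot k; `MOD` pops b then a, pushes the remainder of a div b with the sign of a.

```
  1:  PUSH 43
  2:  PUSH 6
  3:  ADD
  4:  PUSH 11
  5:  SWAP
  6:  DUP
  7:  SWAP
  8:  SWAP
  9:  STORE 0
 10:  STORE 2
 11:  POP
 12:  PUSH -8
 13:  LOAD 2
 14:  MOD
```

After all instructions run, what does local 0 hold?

PUSH 43 -> [43]
PUSH 6  -> [43, 6]
ADD     -> [49]
PUSH 11 -> [49, 11]
SWAP    -> [11, 49]
DUP     -> [11, 49, 49]
SWAP    -> [11, 49, 49]
SWAP    -> [11, 49, 49]
STORE 0 -> [11, 49]
STORE 2 -> [11]
POP     -> []
PUSH -8 -> [-8]
LOAD 2  -> [-8, 49]
MOD     -> [-8]

49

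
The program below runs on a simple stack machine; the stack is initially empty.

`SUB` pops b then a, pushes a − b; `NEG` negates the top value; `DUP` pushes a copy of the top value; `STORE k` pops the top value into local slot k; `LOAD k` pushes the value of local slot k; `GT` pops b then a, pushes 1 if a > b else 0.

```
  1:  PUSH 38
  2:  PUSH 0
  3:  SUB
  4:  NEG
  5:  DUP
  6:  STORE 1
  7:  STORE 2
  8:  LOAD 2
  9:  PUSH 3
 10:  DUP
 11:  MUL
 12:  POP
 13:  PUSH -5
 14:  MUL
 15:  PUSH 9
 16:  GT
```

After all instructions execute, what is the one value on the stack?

1

PUSH 38 : 38
PUSH 0  : 38 0
SUB     : 38
NEG     : -38
DUP     : -38 -38
STORE 1 : -38
STORE 2 : (empty)
LOAD 2  : -38
PUSH 3  : -38 3
DUP     : -38 3 3
MUL     : -38 9
POP     : -38
PUSH -5 : -38 -5
MUL     : 190
PUSH 9  : 190 9
GT      : 1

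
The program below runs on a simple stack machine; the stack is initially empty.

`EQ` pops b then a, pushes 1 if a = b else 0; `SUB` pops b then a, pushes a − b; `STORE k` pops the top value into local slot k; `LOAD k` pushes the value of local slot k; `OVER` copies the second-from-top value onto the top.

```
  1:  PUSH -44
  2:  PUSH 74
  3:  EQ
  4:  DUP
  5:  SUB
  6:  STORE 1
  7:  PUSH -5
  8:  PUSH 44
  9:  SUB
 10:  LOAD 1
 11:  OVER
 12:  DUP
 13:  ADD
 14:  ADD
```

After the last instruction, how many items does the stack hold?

2

PUSH -44  [-44]
PUSH 74   [-44, 74]
EQ        [0]
DUP       [0, 0]
SUB       [0]
STORE 1   []
PUSH -5   [-5]
PUSH 44   [-5, 44]
SUB       [-49]
LOAD 1    [-49, 0]
OVER      [-49, 0, -49]
DUP       [-49, 0, -49, -49]
ADD       [-49, 0, -98]
ADD       [-49, -98]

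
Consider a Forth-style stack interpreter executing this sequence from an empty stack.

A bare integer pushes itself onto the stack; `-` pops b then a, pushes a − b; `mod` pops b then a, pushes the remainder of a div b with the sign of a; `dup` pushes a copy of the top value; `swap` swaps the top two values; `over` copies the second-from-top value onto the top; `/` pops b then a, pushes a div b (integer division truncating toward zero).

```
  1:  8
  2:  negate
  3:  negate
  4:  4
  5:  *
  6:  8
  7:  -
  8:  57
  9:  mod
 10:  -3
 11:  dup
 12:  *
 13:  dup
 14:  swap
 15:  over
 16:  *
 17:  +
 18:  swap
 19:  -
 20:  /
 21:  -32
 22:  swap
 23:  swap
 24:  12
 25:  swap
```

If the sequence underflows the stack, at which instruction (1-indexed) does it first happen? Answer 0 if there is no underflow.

20

8      -> 8
negate -> -8
negate -> 8
4      -> 8 4
*      -> 32
8      -> 32 8
-      -> 24
57     -> 24 57
mod    -> 24
-3     -> 24 -3
dup    -> 24 -3 -3
*      -> 24 9
dup    -> 24 9 9
swap   -> 24 9 9
over   -> 24 9 9 9
*      -> 24 9 81
+      -> 24 90
swap   -> 90 24
-      -> 66
/  — needs 2 operands, stack has 1 → underflow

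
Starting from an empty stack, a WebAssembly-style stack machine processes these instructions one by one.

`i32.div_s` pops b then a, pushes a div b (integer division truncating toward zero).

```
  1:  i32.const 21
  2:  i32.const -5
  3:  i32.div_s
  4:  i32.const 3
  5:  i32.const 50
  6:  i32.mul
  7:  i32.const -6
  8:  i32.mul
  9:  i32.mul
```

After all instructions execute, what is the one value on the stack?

i32.const 21 : 21
i32.const -5 : 21 -5
i32.div_s    : -4
i32.const 3  : -4 3
i32.const 50 : -4 3 50
i32.mul      : -4 150
i32.const -6 : -4 150 -6
i32.mul      : -4 -900
i32.mul      : 3600

3600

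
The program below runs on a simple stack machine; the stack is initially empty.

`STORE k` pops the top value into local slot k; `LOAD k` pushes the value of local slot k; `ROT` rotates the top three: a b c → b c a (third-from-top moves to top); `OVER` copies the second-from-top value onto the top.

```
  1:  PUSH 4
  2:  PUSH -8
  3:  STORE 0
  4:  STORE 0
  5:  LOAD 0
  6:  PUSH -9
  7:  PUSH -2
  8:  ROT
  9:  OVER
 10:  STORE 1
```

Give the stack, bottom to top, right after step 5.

PUSH 4   4
PUSH -8  4 -8
STORE 0  4
STORE 0  (empty)
LOAD 0   4

[4]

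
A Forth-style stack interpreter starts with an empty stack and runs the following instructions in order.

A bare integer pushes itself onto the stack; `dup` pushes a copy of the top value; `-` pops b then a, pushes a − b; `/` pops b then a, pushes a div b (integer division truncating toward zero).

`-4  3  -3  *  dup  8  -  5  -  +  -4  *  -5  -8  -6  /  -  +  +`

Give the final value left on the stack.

114

-4  : -4
3   : -4 3
-3  : -4 3 -3
*   : -4 -9
dup : -4 -9 -9
8   : -4 -9 -9 8
-   : -4 -9 -17
5   : -4 -9 -17 5
-   : -4 -9 -22
+   : -4 -31
-4  : -4 -31 -4
*   : -4 124
-5  : -4 124 -5
-8  : -4 124 -5 -8
-6  : -4 124 -5 -8 -6
/   : -4 124 -5 1
-   : -4 124 -6
+   : -4 118
+   : 114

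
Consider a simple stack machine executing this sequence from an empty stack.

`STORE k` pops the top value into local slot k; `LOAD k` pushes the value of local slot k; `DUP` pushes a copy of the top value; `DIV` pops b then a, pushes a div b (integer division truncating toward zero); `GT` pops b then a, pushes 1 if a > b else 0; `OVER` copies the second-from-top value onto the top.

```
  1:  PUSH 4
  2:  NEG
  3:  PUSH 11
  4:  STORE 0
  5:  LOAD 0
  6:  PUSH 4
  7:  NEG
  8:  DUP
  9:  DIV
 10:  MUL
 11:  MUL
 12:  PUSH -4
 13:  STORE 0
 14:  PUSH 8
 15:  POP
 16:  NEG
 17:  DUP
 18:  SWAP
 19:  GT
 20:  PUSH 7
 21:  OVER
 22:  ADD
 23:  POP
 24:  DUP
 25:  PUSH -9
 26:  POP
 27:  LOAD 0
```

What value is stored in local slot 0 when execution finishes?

PUSH 4  → 4
NEG     → -4
PUSH 11 → -4 11
STORE 0 → -4
LOAD 0  → -4 11
PUSH 4  → -4 11 4
NEG     → -4 11 -4
DUP     → -4 11 -4 -4
DIV     → -4 11 1
MUL     → -4 11
MUL     → -44
PUSH -4 → -44 -4
STORE 0 → -44
PUSH 8  → -44 8
POP     → -44
NEG     → 44
DUP     → 44 44
SWAP    → 44 44
GT      → 0
PUSH 7  → 0 7
OVER    → 0 7 0
ADD     → 0 7
POP     → 0
DUP     → 0 0
PUSH -9 → 0 0 -9
POP     → 0 0
LOAD 0  → 0 0 -4

-4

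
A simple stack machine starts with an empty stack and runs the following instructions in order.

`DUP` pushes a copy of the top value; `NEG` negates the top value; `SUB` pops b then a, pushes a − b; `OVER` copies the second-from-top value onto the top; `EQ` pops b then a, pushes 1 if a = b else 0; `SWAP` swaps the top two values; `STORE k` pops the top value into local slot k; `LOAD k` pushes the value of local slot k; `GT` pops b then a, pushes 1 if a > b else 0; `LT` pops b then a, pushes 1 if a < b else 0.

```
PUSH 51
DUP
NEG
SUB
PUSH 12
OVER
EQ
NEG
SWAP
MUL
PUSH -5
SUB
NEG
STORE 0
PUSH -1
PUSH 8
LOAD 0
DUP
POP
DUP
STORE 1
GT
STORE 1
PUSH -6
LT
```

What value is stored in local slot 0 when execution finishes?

PUSH 51 → [51]
DUP     → [51, 51]
NEG     → [51, -51]
SUB     → [102]
PUSH 12 → [102, 12]
OVER    → [102, 12, 102]
EQ      → [102, 0]
NEG     → [102, 0]
SWAP    → [0, 102]
MUL     → [0]
PUSH -5 → [0, -5]
SUB     → [5]
NEG     → [-5]
STORE 0 → []
PUSH -1 → [-1]
PUSH 8  → [-1, 8]
LOAD 0  → [-1, 8, -5]
DUP     → [-1, 8, -5, -5]
POP     → [-1, 8, -5]
DUP     → [-1, 8, -5, -5]
STORE 1 → [-1, 8, -5]
GT      → [-1, 1]
STORE 1 → [-1]
PUSH -6 → [-1, -6]
LT      → [0]

-5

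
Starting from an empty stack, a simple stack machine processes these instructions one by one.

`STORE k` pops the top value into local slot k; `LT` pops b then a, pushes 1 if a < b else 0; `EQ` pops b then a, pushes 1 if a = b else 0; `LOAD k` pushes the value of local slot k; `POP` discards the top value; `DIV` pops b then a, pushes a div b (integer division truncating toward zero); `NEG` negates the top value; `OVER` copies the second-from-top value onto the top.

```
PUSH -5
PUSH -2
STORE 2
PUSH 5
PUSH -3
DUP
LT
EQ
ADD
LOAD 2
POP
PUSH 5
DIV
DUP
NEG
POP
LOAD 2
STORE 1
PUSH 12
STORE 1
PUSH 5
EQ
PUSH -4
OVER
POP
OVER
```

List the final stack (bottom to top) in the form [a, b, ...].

PUSH -5  [-5]
PUSH -2  [-5, -2]
STORE 2  [-5]
PUSH 5   [-5, 5]
PUSH -3  [-5, 5, -3]
DUP      [-5, 5, -3, -3]
LT       [-5, 5, 0]
EQ       [-5, 0]
ADD      [-5]
LOAD 2   [-5, -2]
POP      [-5]
PUSH 5   [-5, 5]
DIV      [-1]
DUP      [-1, -1]
NEG      [-1, 1]
POP      [-1]
LOAD 2   [-1, -2]
STORE 1  [-1]
PUSH 12  [-1, 12]
STORE 1  [-1]
PUSH 5   [-1, 5]
EQ       [0]
PUSH -4  [0, -4]
OVER     [0, -4, 0]
POP      [0, -4]
OVER     [0, -4, 0]

[0, -4, 0]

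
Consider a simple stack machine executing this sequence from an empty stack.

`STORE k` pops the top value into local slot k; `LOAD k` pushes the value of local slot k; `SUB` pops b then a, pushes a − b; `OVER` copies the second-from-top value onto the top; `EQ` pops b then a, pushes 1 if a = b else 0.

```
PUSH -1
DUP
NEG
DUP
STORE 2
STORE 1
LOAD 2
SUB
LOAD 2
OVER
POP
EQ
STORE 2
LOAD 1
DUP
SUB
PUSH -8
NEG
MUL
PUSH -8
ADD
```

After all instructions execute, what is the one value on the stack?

-8

PUSH -1 -> [-1]
DUP     -> [-1, -1]
NEG     -> [-1, 1]
DUP     -> [-1, 1, 1]
STORE 2 -> [-1, 1]
STORE 1 -> [-1]
LOAD 2  -> [-1, 1]
SUB     -> [-2]
LOAD 2  -> [-2, 1]
OVER    -> [-2, 1, -2]
POP     -> [-2, 1]
EQ      -> [0]
STORE 2 -> []
LOAD 1  -> [1]
DUP     -> [1, 1]
SUB     -> [0]
PUSH -8 -> [0, -8]
NEG     -> [0, 8]
MUL     -> [0]
PUSH -8 -> [0, -8]
ADD     -> [-8]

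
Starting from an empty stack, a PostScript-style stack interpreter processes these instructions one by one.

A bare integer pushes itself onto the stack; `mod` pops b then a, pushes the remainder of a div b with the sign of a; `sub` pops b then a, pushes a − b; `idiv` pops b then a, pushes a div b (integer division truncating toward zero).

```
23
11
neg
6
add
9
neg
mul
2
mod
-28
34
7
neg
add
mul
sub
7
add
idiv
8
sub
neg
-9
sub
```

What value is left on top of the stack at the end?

17

23   → [23]
11   → [23, 11]
neg  → [23, -11]
6    → [23, -11, 6]
add  → [23, -5]
9    → [23, -5, 9]
neg  → [23, -5, -9]
mul  → [23, 45]
2    → [23, 45, 2]
mod  → [23, 1]
-28  → [23, 1, -28]
34   → [23, 1, -28, 34]
7    → [23, 1, -28, 34, 7]
neg  → [23, 1, -28, 34, -7]
add  → [23, 1, -28, 27]
mul  → [23, 1, -756]
sub  → [23, 757]
7    → [23, 757, 7]
add  → [23, 764]
idiv → [0]
8    → [0, 8]
sub  → [-8]
neg  → [8]
-9   → [8, -9]
sub  → [17]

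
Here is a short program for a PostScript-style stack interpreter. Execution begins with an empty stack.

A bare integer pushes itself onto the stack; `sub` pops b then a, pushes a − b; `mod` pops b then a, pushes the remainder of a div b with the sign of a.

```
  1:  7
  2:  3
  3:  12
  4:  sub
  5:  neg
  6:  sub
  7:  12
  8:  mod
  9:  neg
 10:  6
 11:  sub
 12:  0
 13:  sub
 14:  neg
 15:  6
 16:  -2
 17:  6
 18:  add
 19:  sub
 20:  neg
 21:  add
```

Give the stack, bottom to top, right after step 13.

7   → 7
3   → 7 3
12  → 7 3 12
sub → 7 -9
neg → 7 9
sub → -2
12  → -2 12
mod → -2
neg → 2
6   → 2 6
sub → -4
0   → -4 0
sub → -4

[-4]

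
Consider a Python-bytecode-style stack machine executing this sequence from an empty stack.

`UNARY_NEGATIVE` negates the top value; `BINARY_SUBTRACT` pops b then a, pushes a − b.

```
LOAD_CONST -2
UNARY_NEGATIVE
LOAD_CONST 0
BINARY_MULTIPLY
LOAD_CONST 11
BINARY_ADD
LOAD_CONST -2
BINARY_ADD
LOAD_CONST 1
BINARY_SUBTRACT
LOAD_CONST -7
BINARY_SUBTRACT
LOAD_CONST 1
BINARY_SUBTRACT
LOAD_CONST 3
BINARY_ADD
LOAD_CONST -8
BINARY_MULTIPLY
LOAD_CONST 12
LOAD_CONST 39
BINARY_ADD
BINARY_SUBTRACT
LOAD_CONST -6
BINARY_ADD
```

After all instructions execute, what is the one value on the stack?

-193

LOAD_CONST -2   -> -2
UNARY_NEGATIVE  -> 2
LOAD_CONST 0    -> 2 0
BINARY_MULTIPLY -> 0
LOAD_CONST 11   -> 0 11
BINARY_ADD      -> 11
LOAD_CONST -2   -> 11 -2
BINARY_ADD      -> 9
LOAD_CONST 1    -> 9 1
BINARY_SUBTRACT -> 8
LOAD_CONST -7   -> 8 -7
BINARY_SUBTRACT -> 15
LOAD_CONST 1    -> 15 1
BINARY_SUBTRACT -> 14
LOAD_CONST 3    -> 14 3
BINARY_ADD      -> 17
LOAD_CONST -8   -> 17 -8
BINARY_MULTIPLY -> -136
LOAD_CONST 12   -> -136 12
LOAD_CONST 39   -> -136 12 39
BINARY_ADD      -> -136 51
BINARY_SUBTRACT -> -187
LOAD_CONST -6   -> -187 -6
BINARY_ADD      -> -193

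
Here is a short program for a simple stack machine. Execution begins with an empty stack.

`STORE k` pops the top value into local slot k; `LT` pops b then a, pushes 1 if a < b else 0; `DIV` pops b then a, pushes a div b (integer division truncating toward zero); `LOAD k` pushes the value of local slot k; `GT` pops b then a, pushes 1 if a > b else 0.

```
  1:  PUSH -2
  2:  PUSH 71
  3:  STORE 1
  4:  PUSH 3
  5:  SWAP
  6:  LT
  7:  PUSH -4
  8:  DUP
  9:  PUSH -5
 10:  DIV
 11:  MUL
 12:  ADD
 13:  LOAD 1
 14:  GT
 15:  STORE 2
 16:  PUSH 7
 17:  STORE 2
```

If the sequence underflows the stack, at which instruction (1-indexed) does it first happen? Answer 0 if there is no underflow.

0

PUSH -2 : [-2]
PUSH 71 : [-2, 71]
STORE 1 : [-2]
PUSH 3  : [-2, 3]
SWAP    : [3, -2]
LT      : [0]
PUSH -4 : [0, -4]
DUP     : [0, -4, -4]
PUSH -5 : [0, -4, -4, -5]
DIV     : [0, -4, 0]
MUL     : [0, 0]
ADD     : [0]
LOAD 1  : [0, 71]
GT      : [0]
STORE 2 : []
PUSH 7  : [7]
STORE 2 : []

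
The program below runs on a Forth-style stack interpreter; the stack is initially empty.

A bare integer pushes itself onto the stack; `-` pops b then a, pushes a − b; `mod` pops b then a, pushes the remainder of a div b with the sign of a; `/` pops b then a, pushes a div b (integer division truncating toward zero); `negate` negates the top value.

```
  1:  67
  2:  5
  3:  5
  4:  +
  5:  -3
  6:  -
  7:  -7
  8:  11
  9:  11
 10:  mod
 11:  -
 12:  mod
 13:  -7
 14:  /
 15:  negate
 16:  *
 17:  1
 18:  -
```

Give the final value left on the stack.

67      67
5       67 5
5       67 5 5
+       67 10
-3      67 10 -3
-       67 13
-7      67 13 -7
11      67 13 -7 11
11      67 13 -7 11 11
mod     67 13 -7 0
-       67 13 -7
mod     67 6
-7      67 6 -7
/       67 0
negate  67 0
*       0
1       0 1
-       -1

-1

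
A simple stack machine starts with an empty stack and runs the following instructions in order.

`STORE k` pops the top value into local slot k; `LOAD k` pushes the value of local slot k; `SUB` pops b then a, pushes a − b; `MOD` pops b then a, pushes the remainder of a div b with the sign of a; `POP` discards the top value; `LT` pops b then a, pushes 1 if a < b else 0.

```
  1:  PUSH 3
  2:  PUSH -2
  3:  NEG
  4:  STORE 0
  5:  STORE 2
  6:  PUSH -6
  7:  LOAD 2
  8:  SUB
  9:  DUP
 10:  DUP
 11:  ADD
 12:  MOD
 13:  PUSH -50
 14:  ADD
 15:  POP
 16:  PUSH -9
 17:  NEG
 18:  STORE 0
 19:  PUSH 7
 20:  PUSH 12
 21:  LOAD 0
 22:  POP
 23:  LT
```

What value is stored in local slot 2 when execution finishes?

PUSH 3    [3]
PUSH -2   [3, -2]
NEG       [3, 2]
STORE 0   [3]
STORE 2   []
PUSH -6   [-6]
LOAD 2    [-6, 3]
SUB       [-9]
DUP       [-9, -9]
DUP       [-9, -9, -9]
ADD       [-9, -18]
MOD       [-9]
PUSH -50  [-9, -50]
ADD       [-59]
POP       []
PUSH -9   [-9]
NEG       [9]
STORE 0   []
PUSH 7    [7]
PUSH 12   [7, 12]
LOAD 0    [7, 12, 9]
POP       [7, 12]
LT        [1]

3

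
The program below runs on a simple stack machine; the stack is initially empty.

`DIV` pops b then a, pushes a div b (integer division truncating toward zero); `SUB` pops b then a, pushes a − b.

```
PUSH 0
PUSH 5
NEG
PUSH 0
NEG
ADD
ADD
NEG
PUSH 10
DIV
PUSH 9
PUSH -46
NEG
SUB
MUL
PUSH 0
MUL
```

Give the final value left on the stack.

PUSH 0   → 0
PUSH 5   → 0 5
NEG      → 0 -5
PUSH 0   → 0 -5 0
NEG      → 0 -5 0
ADD      → 0 -5
ADD      → -5
NEG      → 5
PUSH 10  → 5 10
DIV      → 0
PUSH 9   → 0 9
PUSH -46 → 0 9 -46
NEG      → 0 9 46
SUB      → 0 -37
MUL      → 0
PUSH 0   → 0 0
MUL      → 0

0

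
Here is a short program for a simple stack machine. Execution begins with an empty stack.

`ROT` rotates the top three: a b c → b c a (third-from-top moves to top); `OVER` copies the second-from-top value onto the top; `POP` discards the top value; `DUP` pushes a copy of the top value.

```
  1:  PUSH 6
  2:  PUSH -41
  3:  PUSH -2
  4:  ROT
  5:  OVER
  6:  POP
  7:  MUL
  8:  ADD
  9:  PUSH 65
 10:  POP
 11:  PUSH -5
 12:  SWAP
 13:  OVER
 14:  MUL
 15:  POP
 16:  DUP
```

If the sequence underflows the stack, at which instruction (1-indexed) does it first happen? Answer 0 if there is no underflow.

0

PUSH 6   : [6]
PUSH -41 : [6, -41]
PUSH -2  : [6, -41, -2]
ROT      : [-41, -2, 6]
OVER     : [-41, -2, 6, -2]
POP      : [-41, -2, 6]
MUL      : [-41, -12]
ADD      : [-53]
PUSH 65  : [-53, 65]
POP      : [-53]
PUSH -5  : [-53, -5]
SWAP     : [-5, -53]
OVER     : [-5, -53, -5]
MUL      : [-5, 265]
POP      : [-5]
DUP      : [-5, -5]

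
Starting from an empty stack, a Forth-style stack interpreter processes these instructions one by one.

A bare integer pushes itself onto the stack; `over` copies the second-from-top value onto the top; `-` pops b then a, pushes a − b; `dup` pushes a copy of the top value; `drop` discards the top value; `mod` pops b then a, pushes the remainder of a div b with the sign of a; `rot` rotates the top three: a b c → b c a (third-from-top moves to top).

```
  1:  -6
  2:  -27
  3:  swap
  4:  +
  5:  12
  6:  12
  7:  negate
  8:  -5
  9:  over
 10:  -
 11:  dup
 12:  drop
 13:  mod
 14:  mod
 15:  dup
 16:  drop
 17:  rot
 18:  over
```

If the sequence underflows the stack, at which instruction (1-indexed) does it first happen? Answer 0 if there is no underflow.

-6     : -6
-27    : -6 -27
swap   : -27 -6
+      : -33
12     : -33 12
12     : -33 12 12
negate : -33 12 -12
-5     : -33 12 -12 -5
over   : -33 12 -12 -5 -12
-      : -33 12 -12 7
dup    : -33 12 -12 7 7
drop   : -33 12 -12 7
mod    : -33 12 -5
mod    : -33 2
dup    : -33 2 2
drop   : -33 2
rot  — needs 3 operands, stack has 2 → underflow

17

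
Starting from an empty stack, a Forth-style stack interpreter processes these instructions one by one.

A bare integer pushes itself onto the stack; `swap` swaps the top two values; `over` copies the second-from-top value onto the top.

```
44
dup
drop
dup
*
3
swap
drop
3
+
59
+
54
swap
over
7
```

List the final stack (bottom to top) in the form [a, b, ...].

44   -> 44
dup  -> 44 44
drop -> 44
dup  -> 44 44
*    -> 1936
3    -> 1936 3
swap -> 3 1936
drop -> 3
3    -> 3 3
+    -> 6
59   -> 6 59
+    -> 65
54   -> 65 54
swap -> 54 65
over -> 54 65 54
7    -> 54 65 54 7

[54, 65, 54, 7]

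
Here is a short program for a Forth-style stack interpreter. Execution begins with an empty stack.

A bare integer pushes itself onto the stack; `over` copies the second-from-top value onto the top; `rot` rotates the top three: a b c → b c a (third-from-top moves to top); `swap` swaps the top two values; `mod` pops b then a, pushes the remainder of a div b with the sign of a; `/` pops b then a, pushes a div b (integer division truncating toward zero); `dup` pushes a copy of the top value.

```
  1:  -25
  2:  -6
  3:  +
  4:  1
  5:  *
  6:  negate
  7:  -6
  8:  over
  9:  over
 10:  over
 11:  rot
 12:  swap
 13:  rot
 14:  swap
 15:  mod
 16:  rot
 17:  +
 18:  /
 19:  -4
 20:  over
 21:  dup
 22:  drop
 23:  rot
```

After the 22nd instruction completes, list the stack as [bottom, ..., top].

-25    -> -25
-6     -> -25 -6
+      -> -31
1      -> -31 1
*      -> -31
negate -> 31
-6     -> 31 -6
over   -> 31 -6 31
over   -> 31 -6 31 -6
over   -> 31 -6 31 -6 31
rot    -> 31 -6 -6 31 31
swap   -> 31 -6 -6 31 31
rot    -> 31 -6 31 31 -6
swap   -> 31 -6 31 -6 31
mod    -> 31 -6 31 -6
rot    -> 31 31 -6 -6
+      -> 31 31 -12
/      -> 31 -2
-4     -> 31 -2 -4
over   -> 31 -2 -4 -2
dup    -> 31 -2 -4 -2 -2
drop   -> 31 -2 -4 -2

[31, -2, -4, -2]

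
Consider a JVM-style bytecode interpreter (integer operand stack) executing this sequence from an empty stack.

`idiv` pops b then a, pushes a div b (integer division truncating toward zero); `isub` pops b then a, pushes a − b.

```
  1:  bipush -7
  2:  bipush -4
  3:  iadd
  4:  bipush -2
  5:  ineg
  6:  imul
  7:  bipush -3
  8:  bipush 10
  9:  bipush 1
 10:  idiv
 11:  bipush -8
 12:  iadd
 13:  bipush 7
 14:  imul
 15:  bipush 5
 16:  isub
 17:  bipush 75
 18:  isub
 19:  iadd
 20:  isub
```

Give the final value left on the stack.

47

bipush -7  -7
bipush -4  -7 -4
iadd       -11
bipush -2  -11 -2
ineg       -11 2
imul       -22
bipush -3  -22 -3
bipush 10  -22 -3 10
bipush 1   -22 -3 10 1
idiv       -22 -3 10
bipush -8  -22 -3 10 -8
iadd       -22 -3 2
bipush 7   -22 -3 2 7
imul       -22 -3 14
bipush 5   -22 -3 14 5
isub       -22 -3 9
bipush 75  -22 -3 9 75
isub       -22 -3 -66
iadd       -22 -69
isub       47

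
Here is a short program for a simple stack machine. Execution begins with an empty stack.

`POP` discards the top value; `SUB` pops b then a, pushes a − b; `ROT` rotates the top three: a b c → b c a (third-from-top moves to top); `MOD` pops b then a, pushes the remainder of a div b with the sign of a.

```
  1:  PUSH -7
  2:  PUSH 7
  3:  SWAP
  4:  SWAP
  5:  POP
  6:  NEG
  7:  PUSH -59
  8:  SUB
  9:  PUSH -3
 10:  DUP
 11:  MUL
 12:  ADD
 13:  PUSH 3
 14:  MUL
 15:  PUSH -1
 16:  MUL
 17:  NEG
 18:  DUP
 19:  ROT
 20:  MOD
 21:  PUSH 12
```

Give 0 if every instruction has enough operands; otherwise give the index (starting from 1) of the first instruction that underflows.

PUSH -7  : [-7]
PUSH 7   : [-7, 7]
SWAP     : [7, -7]
SWAP     : [-7, 7]
POP      : [-7]
NEG      : [7]
PUSH -59 : [7, -59]
SUB      : [66]
PUSH -3  : [66, -3]
DUP      : [66, -3, -3]
MUL      : [66, 9]
ADD      : [75]
PUSH 3   : [75, 3]
MUL      : [225]
PUSH -1  : [225, -1]
MUL      : [-225]
NEG      : [225]
DUP      : [225, 225]
ROT  — needs 3 operands, stack has 2 → underflow

19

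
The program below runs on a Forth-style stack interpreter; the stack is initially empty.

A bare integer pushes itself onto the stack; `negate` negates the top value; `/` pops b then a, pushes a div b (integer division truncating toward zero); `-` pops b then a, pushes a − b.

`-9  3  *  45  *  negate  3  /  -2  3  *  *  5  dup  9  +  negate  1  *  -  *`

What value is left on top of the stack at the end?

-46170

-9      -9
3       -9 3
*       -27
45      -27 45
*       -1215
negate  1215
3       1215 3
/       405
-2      405 -2
3       405 -2 3
*       405 -6
*       -2430
5       -2430 5
dup     -2430 5 5
9       -2430 5 5 9
+       -2430 5 14
negate  -2430 5 -14
1       -2430 5 -14 1
*       -2430 5 -14
-       -2430 19
*       -46170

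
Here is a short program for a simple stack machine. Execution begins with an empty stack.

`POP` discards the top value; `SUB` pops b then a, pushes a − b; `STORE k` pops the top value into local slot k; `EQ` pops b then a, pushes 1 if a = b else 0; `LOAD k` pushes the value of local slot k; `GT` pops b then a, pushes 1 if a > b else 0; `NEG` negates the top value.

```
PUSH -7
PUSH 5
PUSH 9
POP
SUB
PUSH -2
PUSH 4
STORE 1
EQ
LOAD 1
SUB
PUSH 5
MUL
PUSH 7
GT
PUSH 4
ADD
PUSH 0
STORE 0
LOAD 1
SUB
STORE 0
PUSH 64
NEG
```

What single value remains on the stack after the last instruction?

PUSH -7 : -7
PUSH 5  : -7 5
PUSH 9  : -7 5 9
POP     : -7 5
SUB     : -12
PUSH -2 : -12 -2
PUSH 4  : -12 -2 4
STORE 1 : -12 -2
EQ      : 0
LOAD 1  : 0 4
SUB     : -4
PUSH 5  : -4 5
MUL     : -20
PUSH 7  : -20 7
GT      : 0
PUSH 4  : 0 4
ADD     : 4
PUSH 0  : 4 0
STORE 0 : 4
LOAD 1  : 4 4
SUB     : 0
STORE 0 : (empty)
PUSH 64 : 64
NEG     : -64

-64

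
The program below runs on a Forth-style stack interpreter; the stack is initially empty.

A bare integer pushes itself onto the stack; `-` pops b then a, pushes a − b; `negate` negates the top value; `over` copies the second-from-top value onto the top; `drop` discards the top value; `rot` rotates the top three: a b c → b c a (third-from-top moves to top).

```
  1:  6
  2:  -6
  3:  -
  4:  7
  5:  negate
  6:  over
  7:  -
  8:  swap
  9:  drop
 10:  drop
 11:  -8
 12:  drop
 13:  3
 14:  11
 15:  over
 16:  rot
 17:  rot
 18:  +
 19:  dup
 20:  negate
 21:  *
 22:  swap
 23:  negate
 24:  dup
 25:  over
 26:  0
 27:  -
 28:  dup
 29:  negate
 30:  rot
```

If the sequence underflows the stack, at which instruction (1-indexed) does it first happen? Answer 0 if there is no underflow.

0

6      : 6
-6     : 6 -6
-      : 12
7      : 12 7
negate : 12 -7
over   : 12 -7 12
-      : 12 -19
swap   : -19 12
drop   : -19
drop   : (empty)
-8     : -8
drop   : (empty)
3      : 3
11     : 3 11
over   : 3 11 3
rot    : 11 3 3
rot    : 3 3 11
+      : 3 14
dup    : 3 14 14
negate : 3 14 -14
*      : 3 -196
swap   : -196 3
negate : -196 -3
dup    : -196 -3 -3
over   : -196 -3 -3 -3
0      : -196 -3 -3 -3 0
-      : -196 -3 -3 -3
dup    : -196 -3 -3 -3 -3
negate : -196 -3 -3 -3 3
rot    : -196 -3 -3 3 -3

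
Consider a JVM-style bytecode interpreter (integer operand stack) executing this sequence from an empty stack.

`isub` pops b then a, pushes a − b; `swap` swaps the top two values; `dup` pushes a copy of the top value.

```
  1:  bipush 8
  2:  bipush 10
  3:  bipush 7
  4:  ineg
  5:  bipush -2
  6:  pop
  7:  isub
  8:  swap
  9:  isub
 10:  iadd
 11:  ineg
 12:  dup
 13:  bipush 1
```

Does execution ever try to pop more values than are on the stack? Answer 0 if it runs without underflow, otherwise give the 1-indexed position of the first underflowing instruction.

bipush 8   8
bipush 10  8 10
bipush 7   8 10 7
ineg       8 10 -7
bipush -2  8 10 -7 -2
pop        8 10 -7
isub       8 17
swap       17 8
isub       9
iadd  — needs 2 operands, stack has 1 → underflow

10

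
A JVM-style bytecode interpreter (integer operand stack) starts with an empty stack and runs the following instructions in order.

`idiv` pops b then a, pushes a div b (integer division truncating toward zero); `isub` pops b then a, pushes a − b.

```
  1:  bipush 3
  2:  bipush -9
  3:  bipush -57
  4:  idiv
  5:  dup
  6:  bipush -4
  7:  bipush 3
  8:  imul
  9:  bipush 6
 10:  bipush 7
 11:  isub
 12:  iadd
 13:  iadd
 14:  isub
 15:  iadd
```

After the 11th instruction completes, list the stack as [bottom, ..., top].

[3, 0, 0, -12, -1]

bipush 3   -> 3
bipush -9  -> 3 -9
bipush -57 -> 3 -9 -57
idiv       -> 3 0
dup        -> 3 0 0
bipush -4  -> 3 0 0 -4
bipush 3   -> 3 0 0 -4 3
imul       -> 3 0 0 -12
bipush 6   -> 3 0 0 -12 6
bipush 7   -> 3 0 0 -12 6 7
isub       -> 3 0 0 -12 -1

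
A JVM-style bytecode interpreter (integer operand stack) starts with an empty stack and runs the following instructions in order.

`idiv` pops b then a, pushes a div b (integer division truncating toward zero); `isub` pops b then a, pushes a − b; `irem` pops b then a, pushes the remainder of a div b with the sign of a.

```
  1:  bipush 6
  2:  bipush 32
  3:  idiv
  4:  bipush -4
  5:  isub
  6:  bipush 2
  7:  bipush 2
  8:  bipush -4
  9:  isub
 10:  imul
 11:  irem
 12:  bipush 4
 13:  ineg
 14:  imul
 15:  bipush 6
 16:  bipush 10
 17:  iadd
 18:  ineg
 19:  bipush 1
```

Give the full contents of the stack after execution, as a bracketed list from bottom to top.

bipush 6  -> 6
bipush 32 -> 6 32
idiv      -> 0
bipush -4 -> 0 -4
isub      -> 4
bipush 2  -> 4 2
bipush 2  -> 4 2 2
bipush -4 -> 4 2 2 -4
isub      -> 4 2 6
imul      -> 4 12
irem      -> 4
bipush 4  -> 4 4
ineg      -> 4 -4
imul      -> -16
bipush 6  -> -16 6
bipush 10 -> -16 6 10
iadd      -> -16 16
ineg      -> -16 -16
bipush 1  -> -16 -16 1

[-16, -16, 1]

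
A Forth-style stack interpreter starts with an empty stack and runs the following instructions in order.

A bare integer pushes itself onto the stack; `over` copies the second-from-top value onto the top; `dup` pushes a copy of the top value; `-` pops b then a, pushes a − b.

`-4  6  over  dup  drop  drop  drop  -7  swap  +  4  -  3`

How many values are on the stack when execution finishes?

2

-4   : -4
6    : -4 6
over : -4 6 -4
dup  : -4 6 -4 -4
drop : -4 6 -4
drop : -4 6
drop : -4
-7   : -4 -7
swap : -7 -4
+    : -11
4    : -11 4
-    : -15
3    : -15 3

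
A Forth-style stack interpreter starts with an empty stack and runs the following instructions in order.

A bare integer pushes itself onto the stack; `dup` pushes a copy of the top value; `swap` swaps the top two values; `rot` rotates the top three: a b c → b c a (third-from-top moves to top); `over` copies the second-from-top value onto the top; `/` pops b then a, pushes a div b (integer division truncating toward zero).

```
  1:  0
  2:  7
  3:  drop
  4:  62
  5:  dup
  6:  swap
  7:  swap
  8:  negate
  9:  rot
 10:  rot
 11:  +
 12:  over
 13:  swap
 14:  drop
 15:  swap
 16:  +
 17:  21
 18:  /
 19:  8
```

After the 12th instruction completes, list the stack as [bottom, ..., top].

[-62, 62, -62]

0       [0]
7       [0, 7]
drop    [0]
62      [0, 62]
dup     [0, 62, 62]
swap    [0, 62, 62]
swap    [0, 62, 62]
negate  [0, 62, -62]
rot     [62, -62, 0]
rot     [-62, 0, 62]
+       [-62, 62]
over    [-62, 62, -62]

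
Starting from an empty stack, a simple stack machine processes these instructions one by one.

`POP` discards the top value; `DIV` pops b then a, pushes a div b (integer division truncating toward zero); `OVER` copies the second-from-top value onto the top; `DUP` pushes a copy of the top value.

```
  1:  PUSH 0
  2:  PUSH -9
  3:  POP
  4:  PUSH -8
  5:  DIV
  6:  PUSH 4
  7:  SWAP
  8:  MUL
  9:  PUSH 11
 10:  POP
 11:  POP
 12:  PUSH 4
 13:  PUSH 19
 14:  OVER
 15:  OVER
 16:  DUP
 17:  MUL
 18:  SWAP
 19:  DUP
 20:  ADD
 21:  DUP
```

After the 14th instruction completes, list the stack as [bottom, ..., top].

PUSH 0   0
PUSH -9  0 -9
POP      0
PUSH -8  0 -8
DIV      0
PUSH 4   0 4
SWAP     4 0
MUL      0
PUSH 11  0 11
POP      0
POP      (empty)
PUSH 4   4
PUSH 19  4 19
OVER     4 19 4

[4, 19, 4]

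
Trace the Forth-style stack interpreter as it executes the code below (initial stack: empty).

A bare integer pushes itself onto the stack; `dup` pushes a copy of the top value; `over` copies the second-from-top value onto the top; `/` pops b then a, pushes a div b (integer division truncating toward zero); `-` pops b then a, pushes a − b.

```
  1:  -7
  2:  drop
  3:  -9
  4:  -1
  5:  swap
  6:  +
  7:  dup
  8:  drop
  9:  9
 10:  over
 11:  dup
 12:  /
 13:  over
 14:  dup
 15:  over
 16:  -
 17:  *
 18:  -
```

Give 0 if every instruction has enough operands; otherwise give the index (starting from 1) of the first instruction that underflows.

0

-7   -> -7
drop -> (empty)
-9   -> -9
-1   -> -9 -1
swap -> -1 -9
+    -> -10
dup  -> -10 -10
drop -> -10
9    -> -10 9
over -> -10 9 -10
dup  -> -10 9 -10 -10
/    -> -10 9 1
over -> -10 9 1 9
dup  -> -10 9 1 9 9
over -> -10 9 1 9 9 9
-    -> -10 9 1 9 0
*    -> -10 9 1 0
-    -> -10 9 1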